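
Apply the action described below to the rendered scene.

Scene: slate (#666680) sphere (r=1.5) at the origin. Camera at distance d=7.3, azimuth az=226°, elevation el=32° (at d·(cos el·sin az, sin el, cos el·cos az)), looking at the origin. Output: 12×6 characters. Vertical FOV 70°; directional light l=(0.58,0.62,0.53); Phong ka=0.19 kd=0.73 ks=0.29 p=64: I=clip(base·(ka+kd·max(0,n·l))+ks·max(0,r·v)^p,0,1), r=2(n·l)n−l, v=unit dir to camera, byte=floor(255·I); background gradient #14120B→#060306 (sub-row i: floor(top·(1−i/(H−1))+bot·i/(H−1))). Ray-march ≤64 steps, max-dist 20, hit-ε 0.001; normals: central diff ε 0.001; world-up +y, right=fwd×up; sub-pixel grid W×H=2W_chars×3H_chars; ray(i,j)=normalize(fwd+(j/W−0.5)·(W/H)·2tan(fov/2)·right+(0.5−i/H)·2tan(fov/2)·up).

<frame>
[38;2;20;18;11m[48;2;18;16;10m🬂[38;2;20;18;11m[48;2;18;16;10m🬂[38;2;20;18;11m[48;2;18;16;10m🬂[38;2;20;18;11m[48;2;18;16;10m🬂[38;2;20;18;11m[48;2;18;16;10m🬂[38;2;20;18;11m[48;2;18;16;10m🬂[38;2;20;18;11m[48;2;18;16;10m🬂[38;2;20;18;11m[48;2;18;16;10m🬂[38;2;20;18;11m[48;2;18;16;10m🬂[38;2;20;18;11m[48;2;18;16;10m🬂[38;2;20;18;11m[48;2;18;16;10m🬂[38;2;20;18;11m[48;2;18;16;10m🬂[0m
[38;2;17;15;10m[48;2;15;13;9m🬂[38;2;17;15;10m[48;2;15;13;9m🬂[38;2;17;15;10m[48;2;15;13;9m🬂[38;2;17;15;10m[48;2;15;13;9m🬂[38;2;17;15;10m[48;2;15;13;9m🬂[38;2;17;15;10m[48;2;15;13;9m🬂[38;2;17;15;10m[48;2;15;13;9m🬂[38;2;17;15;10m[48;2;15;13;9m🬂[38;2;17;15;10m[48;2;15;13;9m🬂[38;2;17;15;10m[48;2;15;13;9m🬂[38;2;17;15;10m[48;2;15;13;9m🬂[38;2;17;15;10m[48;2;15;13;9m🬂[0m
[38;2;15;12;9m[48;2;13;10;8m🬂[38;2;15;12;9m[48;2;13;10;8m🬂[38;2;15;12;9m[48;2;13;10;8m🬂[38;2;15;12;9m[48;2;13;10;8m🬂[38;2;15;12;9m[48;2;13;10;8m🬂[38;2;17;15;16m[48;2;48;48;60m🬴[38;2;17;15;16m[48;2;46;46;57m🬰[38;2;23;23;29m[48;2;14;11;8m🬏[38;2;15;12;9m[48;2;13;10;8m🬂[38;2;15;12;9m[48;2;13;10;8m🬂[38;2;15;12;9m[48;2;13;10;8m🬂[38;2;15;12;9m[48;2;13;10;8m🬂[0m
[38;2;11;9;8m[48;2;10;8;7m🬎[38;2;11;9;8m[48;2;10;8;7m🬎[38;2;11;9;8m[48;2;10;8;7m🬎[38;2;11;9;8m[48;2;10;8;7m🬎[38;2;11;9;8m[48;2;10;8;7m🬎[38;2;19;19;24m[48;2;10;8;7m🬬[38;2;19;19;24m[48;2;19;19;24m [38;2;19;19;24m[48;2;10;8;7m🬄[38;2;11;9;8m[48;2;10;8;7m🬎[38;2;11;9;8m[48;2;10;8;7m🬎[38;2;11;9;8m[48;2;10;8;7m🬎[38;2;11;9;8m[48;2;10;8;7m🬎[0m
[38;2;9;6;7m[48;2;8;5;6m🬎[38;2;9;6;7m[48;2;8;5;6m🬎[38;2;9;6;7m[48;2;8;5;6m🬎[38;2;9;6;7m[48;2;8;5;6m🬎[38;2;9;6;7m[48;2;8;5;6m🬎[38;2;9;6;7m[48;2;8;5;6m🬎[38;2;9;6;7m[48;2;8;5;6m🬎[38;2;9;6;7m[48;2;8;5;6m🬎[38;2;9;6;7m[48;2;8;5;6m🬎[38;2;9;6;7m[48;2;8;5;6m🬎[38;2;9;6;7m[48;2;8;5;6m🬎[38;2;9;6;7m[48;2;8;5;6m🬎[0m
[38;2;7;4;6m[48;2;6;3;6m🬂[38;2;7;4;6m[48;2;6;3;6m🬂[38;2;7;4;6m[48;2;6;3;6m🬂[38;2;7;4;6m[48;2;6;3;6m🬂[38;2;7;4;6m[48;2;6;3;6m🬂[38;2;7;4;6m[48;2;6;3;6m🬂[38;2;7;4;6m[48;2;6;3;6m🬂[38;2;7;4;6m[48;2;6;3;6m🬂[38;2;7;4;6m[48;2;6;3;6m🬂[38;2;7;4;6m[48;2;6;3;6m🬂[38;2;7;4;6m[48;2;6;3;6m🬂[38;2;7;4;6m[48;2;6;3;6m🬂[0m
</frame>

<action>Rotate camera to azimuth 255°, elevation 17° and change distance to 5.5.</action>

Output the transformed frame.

<frame>
[38;2;20;18;11m[48;2;18;16;10m🬂[38;2;20;18;11m[48;2;18;16;10m🬂[38;2;20;18;11m[48;2;18;16;10m🬂[38;2;20;18;11m[48;2;18;16;10m🬂[38;2;20;18;11m[48;2;18;16;10m🬂[38;2;20;18;11m[48;2;18;16;10m🬂[38;2;20;18;11m[48;2;18;16;10m🬂[38;2;20;18;11m[48;2;18;16;10m🬂[38;2;20;18;11m[48;2;18;16;10m🬂[38;2;20;18;11m[48;2;18;16;10m🬂[38;2;20;18;11m[48;2;18;16;10m🬂[38;2;20;18;11m[48;2;18;16;10m🬂[0m
[38;2;17;15;10m[48;2;15;13;9m🬂[38;2;17;15;10m[48;2;15;13;9m🬂[38;2;17;15;10m[48;2;15;13;9m🬂[38;2;17;15;10m[48;2;15;13;9m🬂[38;2;17;15;10m[48;2;15;13;9m🬂[38;2;17;15;10m[48;2;15;13;9m🬂[38;2;17;15;10m[48;2;15;13;9m🬂[38;2;17;15;10m[48;2;15;13;9m🬂[38;2;17;15;10m[48;2;15;13;9m🬂[38;2;17;15;10m[48;2;15;13;9m🬂[38;2;17;15;10m[48;2;15;13;9m🬂[38;2;17;15;10m[48;2;15;13;9m🬂[0m
[38;2;15;12;9m[48;2;13;10;8m🬂[38;2;15;12;9m[48;2;13;10;8m🬂[38;2;15;12;9m[48;2;13;10;8m🬂[38;2;15;12;9m[48;2;13;10;8m🬂[38;2;19;19;24m[48;2;14;11;8m🬦[38;2;32;32;41m[48;2;19;19;24m🬂[38;2;61;61;72m[48;2;21;21;27m🬁[38;2;59;59;74m[48;2;22;22;26m🬈[38;2;15;12;9m[48;2;13;10;8m🬂[38;2;15;12;9m[48;2;13;10;8m🬂[38;2;15;12;9m[48;2;13;10;8m🬂[38;2;15;12;9m[48;2;13;10;8m🬂[0m
[38;2;11;9;8m[48;2;10;8;7m🬎[38;2;11;9;8m[48;2;10;8;7m🬎[38;2;11;9;8m[48;2;10;8;7m🬎[38;2;11;9;8m[48;2;10;8;7m🬎[38;2;19;19;24m[48;2;11;9;7m▐[38;2;19;19;24m[48;2;19;19;24m [38;2;19;19;24m[48;2;19;19;24m [38;2;19;19;24m[48;2;19;19;24m [38;2;11;9;8m[48;2;10;8;7m🬎[38;2;11;9;8m[48;2;10;8;7m🬎[38;2;11;9;8m[48;2;10;8;7m🬎[38;2;11;9;8m[48;2;10;8;7m🬎[0m
[38;2;9;6;7m[48;2;8;5;6m🬎[38;2;9;6;7m[48;2;8;5;6m🬎[38;2;9;6;7m[48;2;8;5;6m🬎[38;2;9;6;7m[48;2;8;5;6m🬎[38;2;9;6;7m[48;2;8;5;6m🬎[38;2;19;19;24m[48;2;8;5;6m🬂[38;2;19;19;24m[48;2;8;5;6m🬂[38;2;19;19;24m[48;2;8;5;6m🬀[38;2;9;6;7m[48;2;8;5;6m🬎[38;2;9;6;7m[48;2;8;5;6m🬎[38;2;9;6;7m[48;2;8;5;6m🬎[38;2;9;6;7m[48;2;8;5;6m🬎[0m
[38;2;7;4;6m[48;2;6;3;6m🬂[38;2;7;4;6m[48;2;6;3;6m🬂[38;2;7;4;6m[48;2;6;3;6m🬂[38;2;7;4;6m[48;2;6;3;6m🬂[38;2;7;4;6m[48;2;6;3;6m🬂[38;2;7;4;6m[48;2;6;3;6m🬂[38;2;7;4;6m[48;2;6;3;6m🬂[38;2;7;4;6m[48;2;6;3;6m🬂[38;2;7;4;6m[48;2;6;3;6m🬂[38;2;7;4;6m[48;2;6;3;6m🬂[38;2;7;4;6m[48;2;6;3;6m🬂[38;2;7;4;6m[48;2;6;3;6m🬂[0m
</frame>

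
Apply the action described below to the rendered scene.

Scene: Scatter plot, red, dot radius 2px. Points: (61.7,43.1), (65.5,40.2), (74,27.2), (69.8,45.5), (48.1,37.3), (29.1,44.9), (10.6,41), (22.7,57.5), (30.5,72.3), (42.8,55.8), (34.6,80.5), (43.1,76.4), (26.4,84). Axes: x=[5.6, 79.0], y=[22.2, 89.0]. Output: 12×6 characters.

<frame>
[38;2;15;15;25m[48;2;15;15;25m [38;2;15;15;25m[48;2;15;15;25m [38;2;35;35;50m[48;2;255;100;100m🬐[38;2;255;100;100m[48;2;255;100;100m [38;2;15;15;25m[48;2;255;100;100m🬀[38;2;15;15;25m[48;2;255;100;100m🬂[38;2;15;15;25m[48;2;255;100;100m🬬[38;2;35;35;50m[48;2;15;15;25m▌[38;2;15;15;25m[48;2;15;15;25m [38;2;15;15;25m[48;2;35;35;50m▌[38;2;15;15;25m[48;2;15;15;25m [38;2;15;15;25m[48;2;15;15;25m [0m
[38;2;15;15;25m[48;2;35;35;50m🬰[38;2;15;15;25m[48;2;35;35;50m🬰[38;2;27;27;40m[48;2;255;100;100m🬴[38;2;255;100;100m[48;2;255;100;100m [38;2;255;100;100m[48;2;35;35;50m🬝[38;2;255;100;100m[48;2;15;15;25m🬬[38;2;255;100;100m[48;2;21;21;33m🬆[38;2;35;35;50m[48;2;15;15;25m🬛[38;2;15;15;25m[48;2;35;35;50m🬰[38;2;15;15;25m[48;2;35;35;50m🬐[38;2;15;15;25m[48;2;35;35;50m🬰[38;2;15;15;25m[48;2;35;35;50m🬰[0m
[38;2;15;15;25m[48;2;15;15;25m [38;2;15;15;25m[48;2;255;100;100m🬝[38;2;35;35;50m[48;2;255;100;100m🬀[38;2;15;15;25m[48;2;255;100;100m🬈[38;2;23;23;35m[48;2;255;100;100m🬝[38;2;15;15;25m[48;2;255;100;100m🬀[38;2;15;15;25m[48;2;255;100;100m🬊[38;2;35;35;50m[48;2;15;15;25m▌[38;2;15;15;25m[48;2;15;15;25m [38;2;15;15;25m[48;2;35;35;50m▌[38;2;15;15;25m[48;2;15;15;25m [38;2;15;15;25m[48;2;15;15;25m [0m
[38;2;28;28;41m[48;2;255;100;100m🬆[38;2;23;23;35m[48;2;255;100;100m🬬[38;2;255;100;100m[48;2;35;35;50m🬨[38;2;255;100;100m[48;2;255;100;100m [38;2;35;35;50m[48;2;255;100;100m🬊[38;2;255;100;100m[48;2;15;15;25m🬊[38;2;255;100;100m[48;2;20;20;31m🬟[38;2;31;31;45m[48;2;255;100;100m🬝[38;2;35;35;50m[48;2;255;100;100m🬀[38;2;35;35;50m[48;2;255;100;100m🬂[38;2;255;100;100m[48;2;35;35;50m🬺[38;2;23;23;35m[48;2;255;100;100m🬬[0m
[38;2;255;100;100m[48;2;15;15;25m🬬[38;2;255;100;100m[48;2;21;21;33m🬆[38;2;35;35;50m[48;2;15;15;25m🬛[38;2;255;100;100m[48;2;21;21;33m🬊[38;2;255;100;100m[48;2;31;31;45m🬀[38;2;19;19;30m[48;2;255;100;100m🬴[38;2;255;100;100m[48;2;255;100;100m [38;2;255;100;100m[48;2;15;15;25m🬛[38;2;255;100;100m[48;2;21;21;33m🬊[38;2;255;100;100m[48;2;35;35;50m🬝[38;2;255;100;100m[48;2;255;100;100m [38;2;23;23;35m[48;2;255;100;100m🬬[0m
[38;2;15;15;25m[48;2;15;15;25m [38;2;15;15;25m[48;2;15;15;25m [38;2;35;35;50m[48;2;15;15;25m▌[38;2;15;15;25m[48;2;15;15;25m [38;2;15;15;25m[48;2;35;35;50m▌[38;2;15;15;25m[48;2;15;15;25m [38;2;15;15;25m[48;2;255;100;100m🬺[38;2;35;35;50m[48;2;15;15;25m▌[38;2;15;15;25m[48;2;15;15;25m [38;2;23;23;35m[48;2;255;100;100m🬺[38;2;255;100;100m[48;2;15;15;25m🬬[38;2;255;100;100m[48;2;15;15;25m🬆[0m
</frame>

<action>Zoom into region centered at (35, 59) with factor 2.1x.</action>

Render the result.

<frame>
[38;2;15;15;25m[48;2;15;15;25m [38;2;15;15;25m[48;2;15;15;25m [38;2;35;35;50m[48;2;15;15;25m▌[38;2;15;15;25m[48;2;255;100;100m🬐[38;2;255;100;100m[48;2;255;100;100m [38;2;15;15;25m[48;2;255;100;100m🬸[38;2;15;15;25m[48;2;15;15;25m [38;2;255;100;100m[48;2;28;28;41m🬊[38;2;255;100;100m[48;2;15;15;25m🬝[38;2;255;100;100m[48;2;27;27;40m🬀[38;2;15;15;25m[48;2;15;15;25m [38;2;15;15;25m[48;2;15;15;25m [0m
[38;2;15;15;25m[48;2;35;35;50m🬰[38;2;15;15;25m[48;2;35;35;50m🬰[38;2;35;35;50m[48;2;15;15;25m🬛[38;2;15;15;25m[48;2;35;35;50m🬰[38;2;255;100;100m[48;2;31;31;45m🬀[38;2;15;15;25m[48;2;35;35;50m🬰[38;2;15;15;25m[48;2;35;35;50m🬰[38;2;35;35;50m[48;2;15;15;25m🬛[38;2;15;15;25m[48;2;35;35;50m🬰[38;2;15;15;25m[48;2;35;35;50m🬐[38;2;15;15;25m[48;2;35;35;50m🬰[38;2;15;15;25m[48;2;35;35;50m🬰[0m
[38;2;15;15;25m[48;2;15;15;25m [38;2;15;15;25m[48;2;255;100;100m🬆[38;2;23;23;35m[48;2;255;100;100m🬬[38;2;15;15;25m[48;2;15;15;25m [38;2;15;15;25m[48;2;35;35;50m▌[38;2;15;15;25m[48;2;15;15;25m [38;2;15;15;25m[48;2;15;15;25m [38;2;35;35;50m[48;2;15;15;25m▌[38;2;15;15;25m[48;2;255;100;100m🬬[38;2;15;15;25m[48;2;35;35;50m▌[38;2;15;15;25m[48;2;15;15;25m [38;2;15;15;25m[48;2;15;15;25m [0m
[38;2;255;100;100m[48;2;19;19;30m🬁[38;2;255;100;100m[48;2;15;15;25m🬬[38;2;255;100;100m[48;2;21;21;33m🬆[38;2;35;35;50m[48;2;15;15;25m🬂[38;2;35;35;50m[48;2;15;15;25m🬨[38;2;35;35;50m[48;2;15;15;25m🬂[38;2;35;35;50m[48;2;15;15;25m🬂[38;2;35;35;50m[48;2;255;100;100m🬐[38;2;255;100;100m[48;2;255;100;100m [38;2;255;100;100m[48;2;31;31;45m🬃[38;2;35;35;50m[48;2;15;15;25m🬂[38;2;35;35;50m[48;2;15;15;25m🬂[0m
[38;2;15;15;25m[48;2;35;35;50m🬰[38;2;15;15;25m[48;2;35;35;50m🬰[38;2;35;35;50m[48;2;15;15;25m🬛[38;2;23;23;35m[48;2;255;100;100m🬝[38;2;15;15;25m[48;2;35;35;50m🬐[38;2;15;15;25m[48;2;35;35;50m🬰[38;2;15;15;25m[48;2;35;35;50m🬰[38;2;35;35;50m[48;2;15;15;25m🬛[38;2;255;100;100m[48;2;23;23;35m🬀[38;2;15;15;25m[48;2;35;35;50m🬐[38;2;15;15;25m[48;2;35;35;50m🬰[38;2;15;15;25m[48;2;35;35;50m🬰[0m
[38;2;15;15;25m[48;2;15;15;25m [38;2;15;15;25m[48;2;15;15;25m [38;2;27;27;40m[48;2;255;100;100m🬴[38;2;255;100;100m[48;2;255;100;100m [38;2;255;100;100m[48;2;35;35;50m🬛[38;2;15;15;25m[48;2;15;15;25m [38;2;15;15;25m[48;2;15;15;25m [38;2;35;35;50m[48;2;15;15;25m▌[38;2;15;15;25m[48;2;15;15;25m [38;2;15;15;25m[48;2;35;35;50m▌[38;2;15;15;25m[48;2;15;15;25m [38;2;15;15;25m[48;2;15;15;25m [0m
</frame>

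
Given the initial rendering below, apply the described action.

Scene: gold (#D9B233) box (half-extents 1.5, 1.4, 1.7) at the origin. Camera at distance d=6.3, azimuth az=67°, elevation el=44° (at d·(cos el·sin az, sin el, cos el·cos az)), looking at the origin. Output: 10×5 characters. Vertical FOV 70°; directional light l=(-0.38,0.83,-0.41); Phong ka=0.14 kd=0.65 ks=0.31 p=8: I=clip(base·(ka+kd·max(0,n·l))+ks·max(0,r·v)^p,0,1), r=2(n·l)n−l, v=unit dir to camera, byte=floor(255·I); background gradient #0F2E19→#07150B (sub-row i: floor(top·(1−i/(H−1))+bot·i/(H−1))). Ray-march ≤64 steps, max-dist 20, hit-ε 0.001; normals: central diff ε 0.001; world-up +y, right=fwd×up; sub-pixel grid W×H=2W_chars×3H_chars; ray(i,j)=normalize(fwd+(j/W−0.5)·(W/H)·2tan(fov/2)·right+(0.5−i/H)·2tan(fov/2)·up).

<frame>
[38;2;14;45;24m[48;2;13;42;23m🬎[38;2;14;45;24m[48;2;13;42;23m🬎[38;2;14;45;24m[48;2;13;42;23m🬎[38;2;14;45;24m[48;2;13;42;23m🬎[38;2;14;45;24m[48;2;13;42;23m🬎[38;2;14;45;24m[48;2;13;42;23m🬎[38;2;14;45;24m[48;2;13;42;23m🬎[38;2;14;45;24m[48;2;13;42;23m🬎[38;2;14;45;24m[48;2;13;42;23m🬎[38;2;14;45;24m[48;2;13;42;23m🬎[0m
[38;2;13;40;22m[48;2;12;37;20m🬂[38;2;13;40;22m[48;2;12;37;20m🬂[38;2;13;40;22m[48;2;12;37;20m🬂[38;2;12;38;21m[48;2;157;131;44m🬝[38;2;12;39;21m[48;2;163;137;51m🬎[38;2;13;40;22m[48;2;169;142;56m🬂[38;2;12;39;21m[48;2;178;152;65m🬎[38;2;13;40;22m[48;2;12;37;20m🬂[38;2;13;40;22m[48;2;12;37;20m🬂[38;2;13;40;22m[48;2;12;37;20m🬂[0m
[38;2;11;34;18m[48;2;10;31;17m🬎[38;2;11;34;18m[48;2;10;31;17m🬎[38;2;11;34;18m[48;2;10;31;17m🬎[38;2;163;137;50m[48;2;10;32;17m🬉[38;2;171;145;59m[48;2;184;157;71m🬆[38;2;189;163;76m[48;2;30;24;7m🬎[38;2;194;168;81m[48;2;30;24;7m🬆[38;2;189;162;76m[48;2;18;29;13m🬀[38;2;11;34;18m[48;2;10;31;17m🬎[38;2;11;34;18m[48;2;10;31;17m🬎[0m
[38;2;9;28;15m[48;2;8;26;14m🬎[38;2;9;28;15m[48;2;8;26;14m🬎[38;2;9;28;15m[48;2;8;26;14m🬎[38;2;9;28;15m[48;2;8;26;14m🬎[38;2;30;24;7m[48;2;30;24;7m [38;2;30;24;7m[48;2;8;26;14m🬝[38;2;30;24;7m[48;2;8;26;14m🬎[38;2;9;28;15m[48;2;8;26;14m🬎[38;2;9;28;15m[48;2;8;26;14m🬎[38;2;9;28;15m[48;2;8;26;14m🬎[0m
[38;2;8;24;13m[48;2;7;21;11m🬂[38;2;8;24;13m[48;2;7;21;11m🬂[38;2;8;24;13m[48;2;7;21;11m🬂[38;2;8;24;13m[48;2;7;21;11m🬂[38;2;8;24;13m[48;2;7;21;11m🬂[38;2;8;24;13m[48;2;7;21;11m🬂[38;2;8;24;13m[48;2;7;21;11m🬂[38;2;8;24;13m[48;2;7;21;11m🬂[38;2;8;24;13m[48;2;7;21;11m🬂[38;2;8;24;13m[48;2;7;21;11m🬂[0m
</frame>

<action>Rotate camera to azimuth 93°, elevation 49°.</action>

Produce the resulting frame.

<frame>
[38;2;14;45;24m[48;2;13;42;23m🬎[38;2;14;45;24m[48;2;13;42;23m🬎[38;2;14;45;24m[48;2;13;42;23m🬎[38;2;14;45;24m[48;2;13;42;23m🬎[38;2;14;45;24m[48;2;13;42;23m🬎[38;2;14;45;24m[48;2;13;42;23m🬎[38;2;14;45;24m[48;2;13;42;23m🬎[38;2;14;45;24m[48;2;13;42;23m🬎[38;2;14;45;24m[48;2;13;42;23m🬎[38;2;14;45;24m[48;2;13;42;23m🬎[0m
[38;2;13;40;22m[48;2;12;37;20m🬂[38;2;13;40;22m[48;2;12;37;20m🬂[38;2;13;40;22m[48;2;12;37;20m🬂[38;2;12;38;21m[48;2;149;123;36m🬝[38;2;13;40;22m[48;2;151;124;38m🬂[38;2;13;40;22m[48;2;157;130;44m🬂[38;2;12;39;21m[48;2;169;142;56m🬎[38;2;13;40;22m[48;2;12;37;20m🬂[38;2;13;40;22m[48;2;12;37;20m🬂[38;2;13;40;22m[48;2;12;37;20m🬂[0m
[38;2;11;34;18m[48;2;10;31;17m🬎[38;2;11;34;18m[48;2;10;31;17m🬎[38;2;11;34;18m[48;2;10;31;17m🬎[38;2;23;27;11m[48;2;150;124;37m🬮[38;2;156;129;43m[48;2;48;39;11m🬎[38;2;166;140;53m[48;2;178;151;65m🬆[38;2;180;153;67m[48;2;196;169;83m🬆[38;2;208;181;95m[48;2;10;33;18m🬏[38;2;11;34;18m[48;2;10;31;17m🬎[38;2;11;34;18m[48;2;10;31;17m🬎[0m
[38;2;9;28;15m[48;2;8;26;14m🬎[38;2;9;28;15m[48;2;8;26;14m🬎[38;2;9;28;15m[48;2;8;26;14m🬎[38;2;8;27;14m[48;2;30;24;7m🬲[38;2;30;24;7m[48;2;8;26;14m🬎[38;2;30;24;7m[48;2;8;26;14m🬬[38;2;30;24;7m[48;2;8;26;14m🬝[38;2;9;28;15m[48;2;8;26;14m🬎[38;2;9;28;15m[48;2;8;26;14m🬎[38;2;9;28;15m[48;2;8;26;14m🬎[0m
[38;2;8;24;13m[48;2;7;21;11m🬂[38;2;8;24;13m[48;2;7;21;11m🬂[38;2;8;24;13m[48;2;7;21;11m🬂[38;2;8;24;13m[48;2;7;21;11m🬂[38;2;8;24;13m[48;2;7;21;11m🬂[38;2;8;24;13m[48;2;7;21;11m🬂[38;2;8;24;13m[48;2;7;21;11m🬂[38;2;8;24;13m[48;2;7;21;11m🬂[38;2;8;24;13m[48;2;7;21;11m🬂[38;2;8;24;13m[48;2;7;21;11m🬂[0m
</frame>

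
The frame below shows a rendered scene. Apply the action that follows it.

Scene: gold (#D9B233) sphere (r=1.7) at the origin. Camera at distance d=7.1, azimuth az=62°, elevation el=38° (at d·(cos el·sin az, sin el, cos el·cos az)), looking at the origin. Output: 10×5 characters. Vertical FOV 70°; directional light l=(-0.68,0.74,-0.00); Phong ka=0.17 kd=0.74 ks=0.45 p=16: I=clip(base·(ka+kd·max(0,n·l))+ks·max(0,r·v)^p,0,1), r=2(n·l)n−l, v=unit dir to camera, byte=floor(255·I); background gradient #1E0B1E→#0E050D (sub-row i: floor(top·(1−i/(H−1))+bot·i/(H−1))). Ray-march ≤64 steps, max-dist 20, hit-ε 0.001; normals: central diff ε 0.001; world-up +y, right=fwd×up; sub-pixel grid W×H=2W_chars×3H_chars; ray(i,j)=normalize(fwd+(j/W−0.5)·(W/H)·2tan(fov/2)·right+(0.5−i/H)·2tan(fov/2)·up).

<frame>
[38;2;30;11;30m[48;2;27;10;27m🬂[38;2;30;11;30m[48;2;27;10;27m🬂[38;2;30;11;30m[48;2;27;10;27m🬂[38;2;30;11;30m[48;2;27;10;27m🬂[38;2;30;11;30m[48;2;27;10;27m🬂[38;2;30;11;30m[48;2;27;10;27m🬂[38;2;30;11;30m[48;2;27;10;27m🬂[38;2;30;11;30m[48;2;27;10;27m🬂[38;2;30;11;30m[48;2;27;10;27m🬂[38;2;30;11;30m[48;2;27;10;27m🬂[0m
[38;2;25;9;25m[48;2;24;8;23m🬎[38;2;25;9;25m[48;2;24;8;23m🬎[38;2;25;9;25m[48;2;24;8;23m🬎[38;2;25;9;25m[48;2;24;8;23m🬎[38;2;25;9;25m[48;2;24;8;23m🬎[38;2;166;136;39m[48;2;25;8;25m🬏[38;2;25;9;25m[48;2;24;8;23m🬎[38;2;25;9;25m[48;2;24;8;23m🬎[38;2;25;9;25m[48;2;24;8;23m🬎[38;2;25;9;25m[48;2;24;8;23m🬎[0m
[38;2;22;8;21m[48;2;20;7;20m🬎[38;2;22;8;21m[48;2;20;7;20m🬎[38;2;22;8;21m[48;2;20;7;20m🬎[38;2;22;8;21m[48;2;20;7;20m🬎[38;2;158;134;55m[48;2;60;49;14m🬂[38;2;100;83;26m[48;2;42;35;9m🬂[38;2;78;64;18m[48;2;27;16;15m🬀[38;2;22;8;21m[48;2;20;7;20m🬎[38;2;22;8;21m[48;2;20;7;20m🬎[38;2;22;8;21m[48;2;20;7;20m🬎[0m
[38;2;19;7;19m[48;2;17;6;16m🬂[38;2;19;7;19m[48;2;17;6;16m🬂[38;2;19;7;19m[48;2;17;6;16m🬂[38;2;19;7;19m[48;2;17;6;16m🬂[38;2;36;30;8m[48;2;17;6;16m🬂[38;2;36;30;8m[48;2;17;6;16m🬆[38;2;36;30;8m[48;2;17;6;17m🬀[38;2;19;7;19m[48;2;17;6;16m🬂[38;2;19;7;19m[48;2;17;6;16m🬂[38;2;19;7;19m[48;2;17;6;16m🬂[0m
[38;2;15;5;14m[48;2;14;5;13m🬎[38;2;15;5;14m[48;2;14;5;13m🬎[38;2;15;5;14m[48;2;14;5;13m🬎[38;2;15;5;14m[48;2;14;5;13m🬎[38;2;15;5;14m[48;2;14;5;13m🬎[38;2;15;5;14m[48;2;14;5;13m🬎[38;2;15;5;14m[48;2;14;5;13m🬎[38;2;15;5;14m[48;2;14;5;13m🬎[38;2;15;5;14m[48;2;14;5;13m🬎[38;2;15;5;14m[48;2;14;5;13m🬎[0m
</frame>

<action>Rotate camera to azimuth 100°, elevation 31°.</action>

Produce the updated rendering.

<frame>
[38;2;30;11;30m[48;2;27;10;27m🬂[38;2;30;11;30m[48;2;27;10;27m🬂[38;2;30;11;30m[48;2;27;10;27m🬂[38;2;30;11;30m[48;2;27;10;27m🬂[38;2;30;11;30m[48;2;27;10;27m🬂[38;2;30;11;30m[48;2;27;10;27m🬂[38;2;30;11;30m[48;2;27;10;27m🬂[38;2;30;11;30m[48;2;27;10;27m🬂[38;2;30;11;30m[48;2;27;10;27m🬂[38;2;30;11;30m[48;2;27;10;27m🬂[0m
[38;2;25;9;25m[48;2;24;8;23m🬎[38;2;25;9;25m[48;2;24;8;23m🬎[38;2;25;9;25m[48;2;24;8;23m🬎[38;2;25;9;25m[48;2;24;8;23m🬎[38;2;25;9;25m[48;2;24;8;23m🬎[38;2;167;140;49m[48;2;25;8;25m🬏[38;2;25;9;25m[48;2;24;8;23m🬎[38;2;25;9;25m[48;2;24;8;23m🬎[38;2;25;9;25m[48;2;24;8;23m🬎[38;2;25;9;25m[48;2;24;8;23m🬎[0m
[38;2;22;8;21m[48;2;20;7;20m🬎[38;2;22;8;21m[48;2;20;7;20m🬎[38;2;22;8;21m[48;2;20;7;20m🬎[38;2;22;8;21m[48;2;20;7;20m🬎[38;2;83;68;19m[48;2;36;30;8m🬂[38;2;90;74;23m[48;2;36;30;8m🬂[38;2;114;93;26m[48;2;30;18;16m🬀[38;2;22;8;21m[48;2;20;7;20m🬎[38;2;22;8;21m[48;2;20;7;20m🬎[38;2;22;8;21m[48;2;20;7;20m🬎[0m
[38;2;19;7;19m[48;2;17;6;16m🬂[38;2;19;7;19m[48;2;17;6;16m🬂[38;2;19;7;19m[48;2;17;6;16m🬂[38;2;19;7;19m[48;2;17;6;16m🬂[38;2;36;30;8m[48;2;17;6;16m🬂[38;2;36;30;8m[48;2;17;6;16m🬆[38;2;36;30;8m[48;2;17;6;17m🬀[38;2;19;7;19m[48;2;17;6;16m🬂[38;2;19;7;19m[48;2;17;6;16m🬂[38;2;19;7;19m[48;2;17;6;16m🬂[0m
[38;2;15;5;14m[48;2;14;5;13m🬎[38;2;15;5;14m[48;2;14;5;13m🬎[38;2;15;5;14m[48;2;14;5;13m🬎[38;2;15;5;14m[48;2;14;5;13m🬎[38;2;15;5;14m[48;2;14;5;13m🬎[38;2;15;5;14m[48;2;14;5;13m🬎[38;2;15;5;14m[48;2;14;5;13m🬎[38;2;15;5;14m[48;2;14;5;13m🬎[38;2;15;5;14m[48;2;14;5;13m🬎[38;2;15;5;14m[48;2;14;5;13m🬎[0m
</frame>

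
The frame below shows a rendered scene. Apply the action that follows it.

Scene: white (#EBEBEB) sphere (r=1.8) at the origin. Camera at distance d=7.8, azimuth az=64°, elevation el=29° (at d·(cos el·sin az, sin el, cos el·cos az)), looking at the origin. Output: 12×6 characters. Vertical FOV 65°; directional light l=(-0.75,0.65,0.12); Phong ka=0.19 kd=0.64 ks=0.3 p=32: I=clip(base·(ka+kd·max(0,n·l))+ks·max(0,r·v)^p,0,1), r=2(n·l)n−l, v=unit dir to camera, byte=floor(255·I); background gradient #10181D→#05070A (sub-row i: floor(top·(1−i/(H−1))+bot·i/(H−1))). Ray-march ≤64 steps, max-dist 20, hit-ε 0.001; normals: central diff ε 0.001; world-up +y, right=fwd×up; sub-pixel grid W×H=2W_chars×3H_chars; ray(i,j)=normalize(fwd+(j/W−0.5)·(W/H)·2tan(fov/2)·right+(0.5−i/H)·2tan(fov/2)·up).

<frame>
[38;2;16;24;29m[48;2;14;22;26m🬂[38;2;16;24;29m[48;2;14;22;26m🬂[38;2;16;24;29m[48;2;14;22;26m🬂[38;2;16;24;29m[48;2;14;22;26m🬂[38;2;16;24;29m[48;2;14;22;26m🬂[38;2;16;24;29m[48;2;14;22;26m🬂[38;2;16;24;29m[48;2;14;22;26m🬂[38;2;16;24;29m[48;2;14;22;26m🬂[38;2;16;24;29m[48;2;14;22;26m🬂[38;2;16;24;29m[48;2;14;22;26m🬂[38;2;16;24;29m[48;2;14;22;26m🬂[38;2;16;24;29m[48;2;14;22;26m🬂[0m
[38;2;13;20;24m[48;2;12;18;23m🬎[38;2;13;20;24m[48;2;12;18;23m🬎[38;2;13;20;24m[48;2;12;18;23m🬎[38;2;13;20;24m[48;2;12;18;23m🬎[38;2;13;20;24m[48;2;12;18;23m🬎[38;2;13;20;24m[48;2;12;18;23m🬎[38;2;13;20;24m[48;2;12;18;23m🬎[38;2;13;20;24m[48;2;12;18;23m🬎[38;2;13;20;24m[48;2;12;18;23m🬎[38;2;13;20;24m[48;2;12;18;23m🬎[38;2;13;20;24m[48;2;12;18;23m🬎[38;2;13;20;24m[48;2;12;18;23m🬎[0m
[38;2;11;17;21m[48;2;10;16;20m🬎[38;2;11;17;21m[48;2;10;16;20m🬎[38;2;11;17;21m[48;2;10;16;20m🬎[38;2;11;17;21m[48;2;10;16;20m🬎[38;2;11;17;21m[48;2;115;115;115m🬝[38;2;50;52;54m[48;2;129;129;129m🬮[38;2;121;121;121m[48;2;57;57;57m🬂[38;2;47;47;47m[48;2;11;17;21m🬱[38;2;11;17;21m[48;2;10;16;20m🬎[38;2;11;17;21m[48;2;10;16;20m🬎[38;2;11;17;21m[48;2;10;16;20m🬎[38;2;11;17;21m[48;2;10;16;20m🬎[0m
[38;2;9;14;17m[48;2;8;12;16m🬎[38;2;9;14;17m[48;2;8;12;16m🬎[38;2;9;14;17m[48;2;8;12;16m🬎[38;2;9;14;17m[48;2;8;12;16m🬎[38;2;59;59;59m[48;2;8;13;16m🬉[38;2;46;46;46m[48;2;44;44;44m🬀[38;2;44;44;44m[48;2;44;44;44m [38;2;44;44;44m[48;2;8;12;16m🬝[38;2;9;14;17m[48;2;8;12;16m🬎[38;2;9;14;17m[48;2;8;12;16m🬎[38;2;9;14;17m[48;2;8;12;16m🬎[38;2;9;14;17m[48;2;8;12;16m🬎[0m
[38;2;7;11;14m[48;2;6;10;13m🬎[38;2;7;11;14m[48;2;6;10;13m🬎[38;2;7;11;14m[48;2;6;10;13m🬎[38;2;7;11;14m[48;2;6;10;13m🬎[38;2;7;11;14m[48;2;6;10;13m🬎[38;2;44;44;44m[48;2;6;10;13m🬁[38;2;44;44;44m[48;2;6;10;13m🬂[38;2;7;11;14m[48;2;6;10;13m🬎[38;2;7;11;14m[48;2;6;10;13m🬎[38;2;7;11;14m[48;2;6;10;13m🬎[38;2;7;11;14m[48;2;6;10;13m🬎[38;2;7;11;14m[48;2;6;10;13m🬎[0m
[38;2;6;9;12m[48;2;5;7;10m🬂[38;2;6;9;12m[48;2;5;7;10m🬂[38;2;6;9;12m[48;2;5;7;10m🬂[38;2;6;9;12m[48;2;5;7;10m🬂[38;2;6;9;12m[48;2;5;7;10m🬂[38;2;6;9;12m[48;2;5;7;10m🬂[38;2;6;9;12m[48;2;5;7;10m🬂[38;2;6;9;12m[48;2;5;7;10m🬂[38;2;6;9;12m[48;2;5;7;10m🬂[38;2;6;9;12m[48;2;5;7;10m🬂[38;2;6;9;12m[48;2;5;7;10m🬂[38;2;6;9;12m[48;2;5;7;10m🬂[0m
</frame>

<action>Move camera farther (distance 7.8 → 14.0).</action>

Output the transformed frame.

<frame>
[38;2;16;24;29m[48;2;14;22;26m🬂[38;2;16;24;29m[48;2;14;22;26m🬂[38;2;16;24;29m[48;2;14;22;26m🬂[38;2;16;24;29m[48;2;14;22;26m🬂[38;2;16;24;29m[48;2;14;22;26m🬂[38;2;16;24;29m[48;2;14;22;26m🬂[38;2;16;24;29m[48;2;14;22;26m🬂[38;2;16;24;29m[48;2;14;22;26m🬂[38;2;16;24;29m[48;2;14;22;26m🬂[38;2;16;24;29m[48;2;14;22;26m🬂[38;2;16;24;29m[48;2;14;22;26m🬂[38;2;16;24;29m[48;2;14;22;26m🬂[0m
[38;2;13;20;24m[48;2;12;18;23m🬎[38;2;13;20;24m[48;2;12;18;23m🬎[38;2;13;20;24m[48;2;12;18;23m🬎[38;2;13;20;24m[48;2;12;18;23m🬎[38;2;13;20;24m[48;2;12;18;23m🬎[38;2;13;20;24m[48;2;12;18;23m🬎[38;2;13;20;24m[48;2;12;18;23m🬎[38;2;13;20;24m[48;2;12;18;23m🬎[38;2;13;20;24m[48;2;12;18;23m🬎[38;2;13;20;24m[48;2;12;18;23m🬎[38;2;13;20;24m[48;2;12;18;23m🬎[38;2;13;20;24m[48;2;12;18;23m🬎[0m
[38;2;11;17;21m[48;2;10;16;20m🬎[38;2;11;17;21m[48;2;10;16;20m🬎[38;2;11;17;21m[48;2;10;16;20m🬎[38;2;11;17;21m[48;2;10;16;20m🬎[38;2;11;17;21m[48;2;10;16;20m🬎[38;2;11;17;21m[48;2;130;130;130m🬝[38;2;11;17;21m[48;2;65;65;65m🬎[38;2;11;17;21m[48;2;10;16;20m🬎[38;2;11;17;21m[48;2;10;16;20m🬎[38;2;11;17;21m[48;2;10;16;20m🬎[38;2;11;17;21m[48;2;10;16;20m🬎[38;2;11;17;21m[48;2;10;16;20m🬎[0m
[38;2;9;14;17m[48;2;8;12;16m🬎[38;2;9;14;17m[48;2;8;12;16m🬎[38;2;9;14;17m[48;2;8;12;16m🬎[38;2;9;14;17m[48;2;8;12;16m🬎[38;2;9;14;17m[48;2;8;12;16m🬎[38;2;45;45;45m[48;2;8;13;16m🬉[38;2;44;44;44m[48;2;8;12;16m🬎[38;2;9;14;17m[48;2;8;12;16m🬎[38;2;9;14;17m[48;2;8;12;16m🬎[38;2;9;14;17m[48;2;8;12;16m🬎[38;2;9;14;17m[48;2;8;12;16m🬎[38;2;9;14;17m[48;2;8;12;16m🬎[0m
[38;2;7;11;14m[48;2;6;10;13m🬎[38;2;7;11;14m[48;2;6;10;13m🬎[38;2;7;11;14m[48;2;6;10;13m🬎[38;2;7;11;14m[48;2;6;10;13m🬎[38;2;7;11;14m[48;2;6;10;13m🬎[38;2;7;11;14m[48;2;6;10;13m🬎[38;2;7;11;14m[48;2;6;10;13m🬎[38;2;7;11;14m[48;2;6;10;13m🬎[38;2;7;11;14m[48;2;6;10;13m🬎[38;2;7;11;14m[48;2;6;10;13m🬎[38;2;7;11;14m[48;2;6;10;13m🬎[38;2;7;11;14m[48;2;6;10;13m🬎[0m
[38;2;6;9;12m[48;2;5;7;10m🬂[38;2;6;9;12m[48;2;5;7;10m🬂[38;2;6;9;12m[48;2;5;7;10m🬂[38;2;6;9;12m[48;2;5;7;10m🬂[38;2;6;9;12m[48;2;5;7;10m🬂[38;2;6;9;12m[48;2;5;7;10m🬂[38;2;6;9;12m[48;2;5;7;10m🬂[38;2;6;9;12m[48;2;5;7;10m🬂[38;2;6;9;12m[48;2;5;7;10m🬂[38;2;6;9;12m[48;2;5;7;10m🬂[38;2;6;9;12m[48;2;5;7;10m🬂[38;2;6;9;12m[48;2;5;7;10m🬂[0m
</frame>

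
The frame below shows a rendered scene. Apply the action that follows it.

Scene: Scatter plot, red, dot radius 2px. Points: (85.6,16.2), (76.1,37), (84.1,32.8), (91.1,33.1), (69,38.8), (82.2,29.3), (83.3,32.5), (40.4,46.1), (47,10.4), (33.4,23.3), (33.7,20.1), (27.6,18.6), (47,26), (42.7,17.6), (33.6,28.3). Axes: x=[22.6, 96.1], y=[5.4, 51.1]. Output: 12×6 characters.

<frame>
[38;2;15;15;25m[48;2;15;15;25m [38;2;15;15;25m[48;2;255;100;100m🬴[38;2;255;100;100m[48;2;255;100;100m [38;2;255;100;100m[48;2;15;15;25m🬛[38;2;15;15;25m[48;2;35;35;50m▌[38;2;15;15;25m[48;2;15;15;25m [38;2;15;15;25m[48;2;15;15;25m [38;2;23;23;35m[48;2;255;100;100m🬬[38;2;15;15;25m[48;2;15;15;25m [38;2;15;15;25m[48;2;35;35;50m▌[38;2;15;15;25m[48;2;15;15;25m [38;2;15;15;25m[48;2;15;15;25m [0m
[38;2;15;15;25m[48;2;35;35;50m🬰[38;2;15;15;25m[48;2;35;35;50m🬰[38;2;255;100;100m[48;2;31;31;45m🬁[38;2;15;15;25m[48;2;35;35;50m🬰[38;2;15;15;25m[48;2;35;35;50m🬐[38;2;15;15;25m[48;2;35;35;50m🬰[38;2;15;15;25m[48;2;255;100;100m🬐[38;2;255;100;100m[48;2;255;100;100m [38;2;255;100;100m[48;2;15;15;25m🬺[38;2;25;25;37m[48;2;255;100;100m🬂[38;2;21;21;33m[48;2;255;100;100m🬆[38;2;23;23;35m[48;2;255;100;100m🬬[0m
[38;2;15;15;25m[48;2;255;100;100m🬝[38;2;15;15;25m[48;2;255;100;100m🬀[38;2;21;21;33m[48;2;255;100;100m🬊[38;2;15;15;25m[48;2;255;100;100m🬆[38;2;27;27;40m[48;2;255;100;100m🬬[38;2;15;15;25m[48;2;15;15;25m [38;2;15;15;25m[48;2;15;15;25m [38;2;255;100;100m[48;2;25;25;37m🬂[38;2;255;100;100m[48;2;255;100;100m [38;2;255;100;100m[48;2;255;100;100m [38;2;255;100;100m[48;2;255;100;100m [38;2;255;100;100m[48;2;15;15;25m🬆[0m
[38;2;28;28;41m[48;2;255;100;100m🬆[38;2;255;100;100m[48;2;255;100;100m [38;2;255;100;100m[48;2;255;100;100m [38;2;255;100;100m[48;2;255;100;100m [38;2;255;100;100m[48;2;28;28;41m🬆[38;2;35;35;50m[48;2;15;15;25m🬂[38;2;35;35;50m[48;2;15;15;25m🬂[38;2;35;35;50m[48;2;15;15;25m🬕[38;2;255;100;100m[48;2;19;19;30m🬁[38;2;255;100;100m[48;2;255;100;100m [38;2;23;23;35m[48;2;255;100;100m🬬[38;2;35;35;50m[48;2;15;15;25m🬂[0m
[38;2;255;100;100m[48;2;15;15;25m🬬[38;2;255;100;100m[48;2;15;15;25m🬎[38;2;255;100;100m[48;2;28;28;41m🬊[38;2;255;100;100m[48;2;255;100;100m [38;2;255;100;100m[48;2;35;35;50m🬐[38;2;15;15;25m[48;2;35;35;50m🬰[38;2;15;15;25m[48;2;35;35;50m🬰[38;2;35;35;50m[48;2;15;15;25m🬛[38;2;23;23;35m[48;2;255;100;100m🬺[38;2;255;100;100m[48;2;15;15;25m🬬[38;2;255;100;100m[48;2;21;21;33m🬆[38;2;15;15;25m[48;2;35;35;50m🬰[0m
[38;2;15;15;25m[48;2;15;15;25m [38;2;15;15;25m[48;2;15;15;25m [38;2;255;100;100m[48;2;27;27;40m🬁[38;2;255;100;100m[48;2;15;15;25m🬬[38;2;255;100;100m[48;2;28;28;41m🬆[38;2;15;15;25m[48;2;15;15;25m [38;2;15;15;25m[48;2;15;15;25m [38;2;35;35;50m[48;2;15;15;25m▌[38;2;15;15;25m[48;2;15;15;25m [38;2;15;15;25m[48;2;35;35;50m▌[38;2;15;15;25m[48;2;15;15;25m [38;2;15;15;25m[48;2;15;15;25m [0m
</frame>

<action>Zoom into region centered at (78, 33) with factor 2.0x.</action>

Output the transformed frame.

<frame>
[38;2;15;15;25m[48;2;15;15;25m [38;2;15;15;25m[48;2;15;15;25m [38;2;27;27;40m[48;2;255;100;100m🬝[38;2;15;15;25m[48;2;15;15;25m [38;2;15;15;25m[48;2;35;35;50m▌[38;2;15;15;25m[48;2;15;15;25m [38;2;15;15;25m[48;2;15;15;25m [38;2;35;35;50m[48;2;15;15;25m▌[38;2;15;15;25m[48;2;15;15;25m [38;2;15;15;25m[48;2;35;35;50m▌[38;2;15;15;25m[48;2;15;15;25m [38;2;15;15;25m[48;2;15;15;25m [0m
[38;2;15;15;25m[48;2;35;35;50m🬰[38;2;19;19;30m[48;2;255;100;100m🬴[38;2;255;100;100m[48;2;255;100;100m [38;2;255;100;100m[48;2;15;15;25m🬛[38;2;28;28;41m[48;2;255;100;100m🬆[38;2;255;100;100m[48;2;15;15;25m🬺[38;2;23;23;35m[48;2;255;100;100m🬬[38;2;35;35;50m[48;2;15;15;25m🬛[38;2;15;15;25m[48;2;35;35;50m🬰[38;2;15;15;25m[48;2;35;35;50m🬐[38;2;15;15;25m[48;2;35;35;50m🬰[38;2;15;15;25m[48;2;35;35;50m🬰[0m
[38;2;15;15;25m[48;2;15;15;25m [38;2;15;15;25m[48;2;15;15;25m [38;2;255;100;100m[48;2;27;27;40m🬁[38;2;15;15;25m[48;2;15;15;25m [38;2;23;23;35m[48;2;255;100;100m🬺[38;2;255;100;100m[48;2;15;15;25m🬆[38;2;15;15;25m[48;2;255;100;100m🬆[38;2;255;100;100m[48;2;255;100;100m [38;2;15;15;25m[48;2;255;100;100m🬊[38;2;15;15;25m[48;2;255;100;100m🬀[38;2;15;15;25m[48;2;255;100;100m🬊[38;2;15;15;25m[48;2;15;15;25m [0m
[38;2;35;35;50m[48;2;15;15;25m🬂[38;2;35;35;50m[48;2;15;15;25m🬂[38;2;35;35;50m[48;2;15;15;25m🬕[38;2;35;35;50m[48;2;15;15;25m🬂[38;2;35;35;50m[48;2;15;15;25m🬨[38;2;35;35;50m[48;2;15;15;25m🬂[38;2;255;100;100m[48;2;25;25;37m🬷[38;2;255;100;100m[48;2;255;100;100m [38;2;255;100;100m[48;2;20;20;31m🬐[38;2;255;100;100m[48;2;21;21;33m🬊[38;2;255;100;100m[48;2;19;19;30m🬀[38;2;35;35;50m[48;2;15;15;25m🬂[0m
[38;2;15;15;25m[48;2;35;35;50m🬰[38;2;15;15;25m[48;2;35;35;50m🬰[38;2;35;35;50m[48;2;15;15;25m🬛[38;2;15;15;25m[48;2;35;35;50m🬰[38;2;15;15;25m[48;2;35;35;50m🬐[38;2;15;15;25m[48;2;35;35;50m🬰[38;2;23;23;35m[48;2;255;100;100m🬺[38;2;255;100;100m[48;2;28;28;41m🬆[38;2;15;15;25m[48;2;35;35;50m🬰[38;2;15;15;25m[48;2;35;35;50m🬐[38;2;15;15;25m[48;2;35;35;50m🬰[38;2;15;15;25m[48;2;35;35;50m🬰[0m
[38;2;15;15;25m[48;2;15;15;25m [38;2;15;15;25m[48;2;15;15;25m [38;2;35;35;50m[48;2;15;15;25m▌[38;2;15;15;25m[48;2;15;15;25m [38;2;15;15;25m[48;2;35;35;50m▌[38;2;15;15;25m[48;2;15;15;25m [38;2;15;15;25m[48;2;15;15;25m [38;2;35;35;50m[48;2;15;15;25m▌[38;2;15;15;25m[48;2;15;15;25m [38;2;15;15;25m[48;2;35;35;50m▌[38;2;15;15;25m[48;2;15;15;25m [38;2;15;15;25m[48;2;15;15;25m [0m
</frame>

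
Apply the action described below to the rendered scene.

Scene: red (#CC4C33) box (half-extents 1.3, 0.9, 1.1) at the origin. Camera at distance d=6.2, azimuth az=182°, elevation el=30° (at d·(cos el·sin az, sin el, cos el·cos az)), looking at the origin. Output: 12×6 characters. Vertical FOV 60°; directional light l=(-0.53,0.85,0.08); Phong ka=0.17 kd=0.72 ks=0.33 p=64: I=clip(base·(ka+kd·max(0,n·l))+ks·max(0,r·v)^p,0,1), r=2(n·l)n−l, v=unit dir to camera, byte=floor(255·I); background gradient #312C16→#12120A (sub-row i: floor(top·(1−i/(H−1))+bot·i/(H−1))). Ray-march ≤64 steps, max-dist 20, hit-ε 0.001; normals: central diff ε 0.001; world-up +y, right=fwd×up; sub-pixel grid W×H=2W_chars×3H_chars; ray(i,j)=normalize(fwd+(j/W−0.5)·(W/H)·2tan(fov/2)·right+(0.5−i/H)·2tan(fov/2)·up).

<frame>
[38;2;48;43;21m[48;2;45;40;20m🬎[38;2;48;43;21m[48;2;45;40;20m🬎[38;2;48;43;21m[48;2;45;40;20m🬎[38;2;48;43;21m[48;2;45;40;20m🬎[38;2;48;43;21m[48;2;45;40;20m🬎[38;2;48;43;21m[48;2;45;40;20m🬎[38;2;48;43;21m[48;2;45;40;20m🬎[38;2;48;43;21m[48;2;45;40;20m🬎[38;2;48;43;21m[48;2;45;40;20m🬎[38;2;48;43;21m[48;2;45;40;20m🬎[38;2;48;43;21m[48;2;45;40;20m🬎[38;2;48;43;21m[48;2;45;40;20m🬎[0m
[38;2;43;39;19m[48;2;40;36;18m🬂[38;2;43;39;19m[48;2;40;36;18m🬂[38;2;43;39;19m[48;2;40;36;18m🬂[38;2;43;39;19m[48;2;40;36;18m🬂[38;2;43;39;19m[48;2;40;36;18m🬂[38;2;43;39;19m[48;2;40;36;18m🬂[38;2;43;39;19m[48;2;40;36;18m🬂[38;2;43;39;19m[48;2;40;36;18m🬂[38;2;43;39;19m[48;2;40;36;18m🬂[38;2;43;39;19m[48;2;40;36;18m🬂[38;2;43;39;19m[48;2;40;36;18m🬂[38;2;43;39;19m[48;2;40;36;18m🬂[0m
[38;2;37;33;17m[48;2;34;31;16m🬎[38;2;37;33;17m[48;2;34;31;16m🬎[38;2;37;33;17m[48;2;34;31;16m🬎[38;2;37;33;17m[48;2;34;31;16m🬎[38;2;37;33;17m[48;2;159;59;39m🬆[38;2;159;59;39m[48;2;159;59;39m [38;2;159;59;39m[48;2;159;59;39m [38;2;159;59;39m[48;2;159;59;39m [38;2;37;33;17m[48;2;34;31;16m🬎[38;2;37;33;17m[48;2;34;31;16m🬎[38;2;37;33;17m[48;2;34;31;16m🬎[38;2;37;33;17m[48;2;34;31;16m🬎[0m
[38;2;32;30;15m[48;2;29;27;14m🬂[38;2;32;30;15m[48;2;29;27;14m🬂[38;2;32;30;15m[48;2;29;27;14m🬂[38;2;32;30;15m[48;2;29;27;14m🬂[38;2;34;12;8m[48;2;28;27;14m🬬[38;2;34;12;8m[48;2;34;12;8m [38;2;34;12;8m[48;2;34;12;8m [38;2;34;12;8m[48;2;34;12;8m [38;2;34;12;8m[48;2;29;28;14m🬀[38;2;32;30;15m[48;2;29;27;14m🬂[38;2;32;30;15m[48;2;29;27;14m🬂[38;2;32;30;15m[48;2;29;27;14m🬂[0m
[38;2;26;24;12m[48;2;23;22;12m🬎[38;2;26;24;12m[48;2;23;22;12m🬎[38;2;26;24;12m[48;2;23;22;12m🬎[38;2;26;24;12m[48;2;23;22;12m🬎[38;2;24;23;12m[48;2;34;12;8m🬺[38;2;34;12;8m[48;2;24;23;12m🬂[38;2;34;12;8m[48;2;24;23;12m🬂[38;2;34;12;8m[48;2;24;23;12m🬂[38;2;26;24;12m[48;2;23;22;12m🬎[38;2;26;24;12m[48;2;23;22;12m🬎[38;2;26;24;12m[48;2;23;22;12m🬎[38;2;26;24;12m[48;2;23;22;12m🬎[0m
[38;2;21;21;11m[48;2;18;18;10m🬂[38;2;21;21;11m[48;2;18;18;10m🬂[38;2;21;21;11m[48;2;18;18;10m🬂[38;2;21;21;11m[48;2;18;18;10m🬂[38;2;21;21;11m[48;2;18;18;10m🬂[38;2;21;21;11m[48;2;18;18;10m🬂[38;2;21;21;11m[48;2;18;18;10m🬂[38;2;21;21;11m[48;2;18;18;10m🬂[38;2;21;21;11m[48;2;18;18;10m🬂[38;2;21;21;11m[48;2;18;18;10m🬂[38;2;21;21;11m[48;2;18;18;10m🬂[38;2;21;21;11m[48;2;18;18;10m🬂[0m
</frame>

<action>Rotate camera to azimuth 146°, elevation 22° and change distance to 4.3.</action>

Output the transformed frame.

<frame>
[38;2;48;43;21m[48;2;45;40;20m🬎[38;2;48;43;21m[48;2;45;40;20m🬎[38;2;48;43;21m[48;2;45;40;20m🬎[38;2;48;43;21m[48;2;45;40;20m🬎[38;2;48;43;21m[48;2;45;40;20m🬎[38;2;48;43;21m[48;2;45;40;20m🬎[38;2;48;43;21m[48;2;45;40;20m🬎[38;2;48;43;21m[48;2;45;40;20m🬎[38;2;48;43;21m[48;2;45;40;20m🬎[38;2;48;43;21m[48;2;45;40;20m🬎[38;2;48;43;21m[48;2;45;40;20m🬎[38;2;48;43;21m[48;2;45;40;20m🬎[0m
[38;2;43;39;19m[48;2;40;36;18m🬂[38;2;43;39;19m[48;2;40;36;18m🬂[38;2;43;39;19m[48;2;40;36;18m🬂[38;2;43;39;19m[48;2;40;36;18m🬂[38;2;43;39;19m[48;2;40;36;18m🬂[38;2;43;39;19m[48;2;40;36;18m🬂[38;2;41;37;18m[48;2;159;59;39m🬝[38;2;159;59;39m[48;2;41;37;18m🬏[38;2;43;39;19m[48;2;40;36;18m🬂[38;2;43;39;19m[48;2;40;36;18m🬂[38;2;43;39;19m[48;2;40;36;18m🬂[38;2;43;39;19m[48;2;40;36;18m🬂[0m
[38;2;37;33;17m[48;2;34;31;16m🬎[38;2;37;33;17m[48;2;34;31;16m🬎[38;2;37;33;17m[48;2;34;31;16m🬎[38;2;34;12;8m[48;2;159;59;39m🬺[38;2;159;59;39m[48;2;34;12;8m🬊[38;2;159;59;39m[48;2;34;12;8m🬎[38;2;159;59;39m[48;2;34;12;8m🬆[38;2;159;59;39m[48;2;34;12;8m🬂[38;2;159;59;39m[48;2;34;12;8m🬂[38;2;159;59;39m[48;2;35;24;13m🬀[38;2;37;33;17m[48;2;34;31;16m🬎[38;2;37;33;17m[48;2;34;31;16m🬎[0m
[38;2;32;30;15m[48;2;29;27;14m🬂[38;2;32;30;15m[48;2;29;27;14m🬂[38;2;32;30;15m[48;2;29;27;14m🬂[38;2;30;28;14m[48;2;34;12;8m▌[38;2;34;12;8m[48;2;34;12;8m [38;2;34;12;8m[48;2;34;12;8m [38;2;34;12;8m[48;2;34;12;8m [38;2;34;12;8m[48;2;34;12;8m [38;2;34;12;8m[48;2;34;12;8m [38;2;34;12;8m[48;2;30;28;14m▌[38;2;32;30;15m[48;2;29;27;14m🬂[38;2;32;30;15m[48;2;29;27;14m🬂[0m
[38;2;26;24;12m[48;2;23;22;12m🬎[38;2;26;24;12m[48;2;23;22;12m🬎[38;2;26;24;12m[48;2;23;22;12m🬎[38;2;24;23;12m[48;2;34;12;8m🬺[38;2;34;12;8m[48;2;23;22;12m🬬[38;2;34;12;8m[48;2;34;12;8m [38;2;34;12;8m[48;2;34;12;8m [38;2;34;12;8m[48;2;23;22;12m🬝[38;2;34;12;8m[48;2;23;22;12m🬆[38;2;26;24;12m[48;2;23;22;12m🬎[38;2;26;24;12m[48;2;23;22;12m🬎[38;2;26;24;12m[48;2;23;22;12m🬎[0m
[38;2;21;21;11m[48;2;18;18;10m🬂[38;2;21;21;11m[48;2;18;18;10m🬂[38;2;21;21;11m[48;2;18;18;10m🬂[38;2;21;21;11m[48;2;18;18;10m🬂[38;2;34;12;8m[48;2;19;19;10m🬁[38;2;34;12;8m[48;2;18;18;10m🬆[38;2;34;12;8m[48;2;19;19;10m🬀[38;2;21;21;11m[48;2;18;18;10m🬂[38;2;21;21;11m[48;2;18;18;10m🬂[38;2;21;21;11m[48;2;18;18;10m🬂[38;2;21;21;11m[48;2;18;18;10m🬂[38;2;21;21;11m[48;2;18;18;10m🬂[0m
</frame>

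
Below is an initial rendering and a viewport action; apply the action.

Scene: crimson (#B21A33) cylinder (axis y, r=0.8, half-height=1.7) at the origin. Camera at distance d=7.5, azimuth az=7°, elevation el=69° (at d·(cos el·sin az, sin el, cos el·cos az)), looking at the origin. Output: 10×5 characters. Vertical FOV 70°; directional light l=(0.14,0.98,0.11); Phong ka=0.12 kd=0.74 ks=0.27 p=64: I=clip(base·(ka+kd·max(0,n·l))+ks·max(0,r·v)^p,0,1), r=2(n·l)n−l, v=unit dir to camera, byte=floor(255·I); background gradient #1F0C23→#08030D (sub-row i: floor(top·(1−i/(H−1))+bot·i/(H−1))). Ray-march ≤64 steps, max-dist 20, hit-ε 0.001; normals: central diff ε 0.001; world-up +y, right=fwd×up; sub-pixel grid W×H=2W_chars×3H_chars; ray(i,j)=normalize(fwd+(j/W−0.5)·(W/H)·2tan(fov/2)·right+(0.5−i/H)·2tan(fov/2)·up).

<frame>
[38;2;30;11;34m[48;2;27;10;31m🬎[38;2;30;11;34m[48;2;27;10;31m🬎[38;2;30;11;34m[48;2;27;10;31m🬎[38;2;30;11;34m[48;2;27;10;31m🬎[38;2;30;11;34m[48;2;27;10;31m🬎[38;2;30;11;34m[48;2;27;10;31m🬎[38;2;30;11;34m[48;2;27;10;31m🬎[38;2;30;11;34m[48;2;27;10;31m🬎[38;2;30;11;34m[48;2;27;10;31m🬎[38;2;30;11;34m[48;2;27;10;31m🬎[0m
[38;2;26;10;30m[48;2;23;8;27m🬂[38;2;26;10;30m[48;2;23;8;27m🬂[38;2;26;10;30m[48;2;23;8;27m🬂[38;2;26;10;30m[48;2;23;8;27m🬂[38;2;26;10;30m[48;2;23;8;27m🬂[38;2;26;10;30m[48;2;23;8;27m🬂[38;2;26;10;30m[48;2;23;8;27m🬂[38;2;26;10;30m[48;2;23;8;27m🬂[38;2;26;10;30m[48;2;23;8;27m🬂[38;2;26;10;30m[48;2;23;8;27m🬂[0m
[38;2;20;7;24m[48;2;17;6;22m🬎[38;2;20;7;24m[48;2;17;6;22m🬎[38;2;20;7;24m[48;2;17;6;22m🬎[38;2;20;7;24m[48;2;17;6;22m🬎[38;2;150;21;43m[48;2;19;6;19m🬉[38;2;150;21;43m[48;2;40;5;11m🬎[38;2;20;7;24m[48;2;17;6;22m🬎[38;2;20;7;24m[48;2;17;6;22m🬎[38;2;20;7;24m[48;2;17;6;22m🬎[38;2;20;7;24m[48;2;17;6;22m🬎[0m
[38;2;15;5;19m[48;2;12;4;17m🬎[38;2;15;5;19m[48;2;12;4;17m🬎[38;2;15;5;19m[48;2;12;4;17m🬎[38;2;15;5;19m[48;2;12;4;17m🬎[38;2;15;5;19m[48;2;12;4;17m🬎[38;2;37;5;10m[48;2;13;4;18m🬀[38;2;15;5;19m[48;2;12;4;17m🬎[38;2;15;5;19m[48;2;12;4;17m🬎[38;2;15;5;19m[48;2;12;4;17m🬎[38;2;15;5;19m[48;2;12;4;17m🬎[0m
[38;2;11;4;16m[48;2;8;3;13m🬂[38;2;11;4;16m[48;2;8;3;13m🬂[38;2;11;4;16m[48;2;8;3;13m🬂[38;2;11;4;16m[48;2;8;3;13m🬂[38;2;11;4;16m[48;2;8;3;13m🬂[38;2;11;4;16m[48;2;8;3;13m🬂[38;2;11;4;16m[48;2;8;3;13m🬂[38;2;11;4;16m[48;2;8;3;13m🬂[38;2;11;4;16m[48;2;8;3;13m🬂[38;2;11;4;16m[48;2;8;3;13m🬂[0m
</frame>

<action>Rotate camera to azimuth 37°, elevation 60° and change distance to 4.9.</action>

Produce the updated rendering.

<frame>
[38;2;30;11;34m[48;2;27;10;31m🬎[38;2;30;11;34m[48;2;27;10;31m🬎[38;2;30;11;34m[48;2;27;10;31m🬎[38;2;30;11;34m[48;2;27;10;31m🬎[38;2;30;11;34m[48;2;27;10;31m🬎[38;2;30;11;34m[48;2;27;10;31m🬎[38;2;30;11;34m[48;2;27;10;31m🬎[38;2;30;11;34m[48;2;27;10;31m🬎[38;2;30;11;34m[48;2;27;10;31m🬎[38;2;30;11;34m[48;2;27;10;31m🬎[0m
[38;2;26;10;30m[48;2;23;8;27m🬂[38;2;26;10;30m[48;2;23;8;27m🬂[38;2;26;10;30m[48;2;23;8;27m🬂[38;2;26;10;30m[48;2;23;8;27m🬂[38;2;26;10;30m[48;2;150;21;43m🬂[38;2;26;10;30m[48;2;150;21;43m🬂[38;2;150;21;43m[48;2;24;9;28m🬓[38;2;26;10;30m[48;2;23;8;27m🬂[38;2;26;10;30m[48;2;23;8;27m🬂[38;2;26;10;30m[48;2;23;8;27m🬂[0m
[38;2;20;7;24m[48;2;17;6;22m🬎[38;2;20;7;24m[48;2;17;6;22m🬎[38;2;20;7;24m[48;2;17;6;22m🬎[38;2;20;7;24m[48;2;17;6;22m🬎[38;2;150;21;43m[48;2;28;5;17m🬂[38;2;150;21;43m[48;2;44;6;12m🬂[38;2;150;21;43m[48;2;18;6;23m🬀[38;2;20;7;24m[48;2;17;6;22m🬎[38;2;20;7;24m[48;2;17;6;22m🬎[38;2;20;7;24m[48;2;17;6;22m🬎[0m
[38;2;15;5;19m[48;2;12;4;17m🬎[38;2;15;5;19m[48;2;12;4;17m🬎[38;2;15;5;19m[48;2;12;4;17m🬎[38;2;15;5;19m[48;2;12;4;17m🬎[38;2;37;5;10m[48;2;13;4;18m🬁[38;2;43;6;12m[48;2;12;4;17m🬆[38;2;15;5;19m[48;2;12;4;17m🬎[38;2;15;5;19m[48;2;12;4;17m🬎[38;2;15;5;19m[48;2;12;4;17m🬎[38;2;15;5;19m[48;2;12;4;17m🬎[0m
[38;2;11;4;16m[48;2;8;3;13m🬂[38;2;11;4;16m[48;2;8;3;13m🬂[38;2;11;4;16m[48;2;8;3;13m🬂[38;2;11;4;16m[48;2;8;3;13m🬂[38;2;11;4;16m[48;2;8;3;13m🬂[38;2;11;4;16m[48;2;8;3;13m🬂[38;2;11;4;16m[48;2;8;3;13m🬂[38;2;11;4;16m[48;2;8;3;13m🬂[38;2;11;4;16m[48;2;8;3;13m🬂[38;2;11;4;16m[48;2;8;3;13m🬂[0m
</frame>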